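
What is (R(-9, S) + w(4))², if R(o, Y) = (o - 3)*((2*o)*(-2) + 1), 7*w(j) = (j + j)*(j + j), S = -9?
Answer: 9265936/49 ≈ 1.8910e+5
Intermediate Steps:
w(j) = 4*j²/7 (w(j) = ((j + j)*(j + j))/7 = ((2*j)*(2*j))/7 = (4*j²)/7 = 4*j²/7)
R(o, Y) = (1 - 4*o)*(-3 + o) (R(o, Y) = (-3 + o)*(-4*o + 1) = (-3 + o)*(1 - 4*o) = (1 - 4*o)*(-3 + o))
(R(-9, S) + w(4))² = ((-3 - 4*(-9)² + 13*(-9)) + (4/7)*4²)² = ((-3 - 4*81 - 117) + (4/7)*16)² = ((-3 - 324 - 117) + 64/7)² = (-444 + 64/7)² = (-3044/7)² = 9265936/49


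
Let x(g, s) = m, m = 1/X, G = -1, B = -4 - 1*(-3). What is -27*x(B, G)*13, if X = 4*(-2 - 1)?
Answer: 117/4 ≈ 29.250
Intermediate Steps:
B = -1 (B = -4 + 3 = -1)
X = -12 (X = 4*(-3) = -12)
m = -1/12 (m = 1/(-12) = -1/12 ≈ -0.083333)
x(g, s) = -1/12
-27*x(B, G)*13 = -27*(-1/12)*13 = (9/4)*13 = 117/4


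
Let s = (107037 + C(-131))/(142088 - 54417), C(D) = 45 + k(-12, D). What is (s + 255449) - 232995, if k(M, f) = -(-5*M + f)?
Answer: 1968671787/87671 ≈ 22455.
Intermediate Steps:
k(M, f) = -f + 5*M (k(M, f) = -(f - 5*M) = -f + 5*M)
C(D) = -15 - D (C(D) = 45 + (-D + 5*(-12)) = 45 + (-D - 60) = 45 + (-60 - D) = -15 - D)
s = 107153/87671 (s = (107037 + (-15 - 1*(-131)))/(142088 - 54417) = (107037 + (-15 + 131))/87671 = (107037 + 116)*(1/87671) = 107153*(1/87671) = 107153/87671 ≈ 1.2222)
(s + 255449) - 232995 = (107153/87671 + 255449) - 232995 = 22395576432/87671 - 232995 = 1968671787/87671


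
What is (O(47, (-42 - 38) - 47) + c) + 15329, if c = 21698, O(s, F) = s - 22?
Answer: 37052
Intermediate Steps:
O(s, F) = -22 + s
(O(47, (-42 - 38) - 47) + c) + 15329 = ((-22 + 47) + 21698) + 15329 = (25 + 21698) + 15329 = 21723 + 15329 = 37052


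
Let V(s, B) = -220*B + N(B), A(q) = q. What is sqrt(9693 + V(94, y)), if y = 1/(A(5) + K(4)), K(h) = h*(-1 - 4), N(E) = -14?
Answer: sqrt(87243)/3 ≈ 98.456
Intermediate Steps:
K(h) = -5*h (K(h) = h*(-5) = -5*h)
y = -1/15 (y = 1/(5 - 5*4) = 1/(5 - 20) = 1/(-15) = -1/15 ≈ -0.066667)
V(s, B) = -14 - 220*B (V(s, B) = -220*B - 14 = -14 - 220*B)
sqrt(9693 + V(94, y)) = sqrt(9693 + (-14 - 220*(-1/15))) = sqrt(9693 + (-14 + 44/3)) = sqrt(9693 + 2/3) = sqrt(29081/3) = sqrt(87243)/3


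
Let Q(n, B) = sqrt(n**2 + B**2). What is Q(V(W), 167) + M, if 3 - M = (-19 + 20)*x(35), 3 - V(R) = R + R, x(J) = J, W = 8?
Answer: -32 + sqrt(28058) ≈ 135.51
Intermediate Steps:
V(R) = 3 - 2*R (V(R) = 3 - (R + R) = 3 - 2*R)
Q(n, B) = sqrt(B**2 + n**2)
M = -32 (M = 3 - (-19 + 20)*35 = 3 - 35 = -32)
Q(V(W), 167) + M = sqrt(167**2 + (3 - 2*8)**2) - 32 = sqrt(27889 + (3 - 16)**2) - 32 = sqrt(27889 + (-13)**2) - 32 = sqrt(27889 + 169) - 32 = sqrt(28058) - 32 = -32 + sqrt(28058)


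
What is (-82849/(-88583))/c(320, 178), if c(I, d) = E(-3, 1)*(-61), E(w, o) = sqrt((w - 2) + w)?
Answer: 82849*I*sqrt(2)/21614252 ≈ 0.0054208*I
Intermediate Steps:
E(w, o) = sqrt(-2 + 2*w) (E(w, o) = sqrt((-2 + w) + w) = sqrt(-2 + 2*w))
c(I, d) = -122*I*sqrt(2) (c(I, d) = sqrt(-2 + 2*(-3))*(-61) = sqrt(-2 - 6)*(-61) = sqrt(-8)*(-61) = (2*I*sqrt(2))*(-61) = -122*I*sqrt(2))
(-82849/(-88583))/c(320, 178) = (-82849/(-88583))/((-122*I*sqrt(2))) = (-82849*(-1/88583))*(I*sqrt(2)/244) = 82849*(I*sqrt(2)/244)/88583 = 82849*I*sqrt(2)/21614252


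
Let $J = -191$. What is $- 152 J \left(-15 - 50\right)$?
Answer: $-1887080$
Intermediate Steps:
$- 152 J \left(-15 - 50\right) = \left(-152\right) \left(-191\right) \left(-15 - 50\right) = 29032 \left(-15 - 50\right) = 29032 \left(-65\right) = -1887080$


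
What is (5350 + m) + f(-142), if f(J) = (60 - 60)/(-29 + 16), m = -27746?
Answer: -22396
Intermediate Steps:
f(J) = 0 (f(J) = 0/(-13) = 0*(-1/13) = 0)
(5350 + m) + f(-142) = (5350 - 27746) + 0 = -22396 + 0 = -22396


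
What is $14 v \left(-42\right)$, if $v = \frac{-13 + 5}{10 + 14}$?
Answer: $196$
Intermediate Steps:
$v = - \frac{1}{3}$ ($v = - \frac{8}{24} = \left(-8\right) \frac{1}{24} = - \frac{1}{3} \approx -0.33333$)
$14 v \left(-42\right) = 14 \left(- \frac{1}{3}\right) \left(-42\right) = \left(- \frac{14}{3}\right) \left(-42\right) = 196$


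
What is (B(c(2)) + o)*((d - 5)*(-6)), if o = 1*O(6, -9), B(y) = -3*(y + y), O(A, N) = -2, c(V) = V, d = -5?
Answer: -840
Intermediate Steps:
B(y) = -6*y
o = -2 (o = 1*(-2) = -2)
(B(c(2)) + o)*((d - 5)*(-6)) = (-6*2 - 2)*((-5 - 5)*(-6)) = (-12 - 2)*(-10*(-6)) = -14*60 = -840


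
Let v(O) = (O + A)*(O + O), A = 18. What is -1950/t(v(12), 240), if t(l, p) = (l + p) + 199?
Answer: -1950/1159 ≈ -1.6825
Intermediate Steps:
v(O) = 2*O*(18 + O) (v(O) = (O + 18)*(O + O) = (18 + O)*(2*O) = 2*O*(18 + O))
t(l, p) = 199 + l + p
-1950/t(v(12), 240) = -1950/(199 + 2*12*(18 + 12) + 240) = -1950/(199 + 2*12*30 + 240) = -1950/(199 + 720 + 240) = -1950/1159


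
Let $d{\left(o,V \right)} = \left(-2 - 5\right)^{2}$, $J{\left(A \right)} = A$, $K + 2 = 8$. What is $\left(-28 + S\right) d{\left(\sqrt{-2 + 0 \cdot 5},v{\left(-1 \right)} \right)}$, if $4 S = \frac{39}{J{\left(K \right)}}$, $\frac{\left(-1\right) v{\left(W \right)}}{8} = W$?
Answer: $- \frac{10339}{8} \approx -1292.4$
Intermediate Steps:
$K = 6$ ($K = -2 + 8 = 6$)
$v{\left(W \right)} = - 8 W$
$d{\left(o,V \right)} = 49$ ($d{\left(o,V \right)} = \left(-7\right)^{2} = 49$)
$S = \frac{13}{8}$ ($S = \frac{39 \cdot \frac{1}{6}}{4} = \frac{1}{4} \cdot \frac{13}{2} = \frac{13}{8} \approx 1.625$)
$\left(-28 + S\right) d{\left(\sqrt{-2 + 0 \cdot 5},v{\left(-1 \right)} \right)} = \left(-28 + \frac{13}{8}\right) 49 = \left(- \frac{211}{8}\right) 49 = - \frac{10339}{8}$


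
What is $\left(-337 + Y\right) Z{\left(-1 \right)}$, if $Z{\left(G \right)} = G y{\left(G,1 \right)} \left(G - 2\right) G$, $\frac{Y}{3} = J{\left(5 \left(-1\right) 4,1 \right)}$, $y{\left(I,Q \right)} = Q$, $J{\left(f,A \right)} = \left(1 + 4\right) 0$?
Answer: $1011$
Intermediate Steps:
$J{\left(f,A \right)} = 0$ ($J{\left(f,A \right)} = 5 \cdot 0 = 0$)
$Y = 0$ ($Y = 3 \cdot 0 = 0$)
$Z{\left(G \right)} = G^{2} \left(-2 + G\right)$ ($Z{\left(G \right)} = G 1 \left(G - 2\right) G = G 1 \left(-2 + G\right) G = G \left(-2 + G\right) G = G^{2} \left(-2 + G\right)$)
$\left(-337 + Y\right) Z{\left(-1 \right)} = \left(-337 + 0\right) \left(-1\right)^{2} \left(-2 - 1\right) = - 337 \cdot 1 \left(-3\right) = \left(-337\right) \left(-3\right) = 1011$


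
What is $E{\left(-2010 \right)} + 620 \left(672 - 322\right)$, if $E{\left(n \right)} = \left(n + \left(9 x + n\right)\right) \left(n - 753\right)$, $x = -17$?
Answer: $11746999$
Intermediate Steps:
$E{\left(n \right)} = \left(-753 + n\right) \left(-153 + 2 n\right)$ ($E{\left(n \right)} = \left(n + \left(9 \left(-17\right) + n\right)\right) \left(n - 753\right) = \left(n + \left(-153 + n\right)\right) \left(-753 + n\right) = \left(-153 + 2 n\right) \left(-753 + n\right) = \left(-753 + n\right) \left(-153 + 2 n\right)$)
$E{\left(-2010 \right)} + 620 \left(672 - 322\right) = \left(115209 - -3334590 + 2 \left(-2010\right)^{2}\right) + 620 \left(672 - 322\right) = \left(115209 + 3334590 + 2 \cdot 4040100\right) + 620 \cdot 350 = \left(115209 + 3334590 + 8080200\right) + 217000 = 11529999 + 217000 = 11746999$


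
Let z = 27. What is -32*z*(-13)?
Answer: 11232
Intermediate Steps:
-32*z*(-13) = -32*27*(-13) = -864*(-13) = 11232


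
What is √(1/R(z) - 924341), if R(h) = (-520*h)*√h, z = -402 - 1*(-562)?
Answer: √(-399906890240000 - 130*√10)/20800 ≈ 961.43*I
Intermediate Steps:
z = 160 (z = -402 + 562 = 160)
R(h) = -520*h^(3/2)
√(1/R(z) - 924341) = √(1/(-332800*√10) - 924341) = √(-√10/3328000 - 924341) = √(-924341 - √10/3328000)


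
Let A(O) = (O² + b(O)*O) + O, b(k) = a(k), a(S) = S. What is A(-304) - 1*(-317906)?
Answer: 502434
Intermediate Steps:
b(k) = k
A(O) = O + 2*O² (A(O) = (O² + O*O) + O = (O² + O²) + O = 2*O² + O = O + 2*O²)
A(-304) - 1*(-317906) = -304*(1 + 2*(-304)) - 1*(-317906) = -304*(1 - 608) + 317906 = -304*(-607) + 317906 = 184528 + 317906 = 502434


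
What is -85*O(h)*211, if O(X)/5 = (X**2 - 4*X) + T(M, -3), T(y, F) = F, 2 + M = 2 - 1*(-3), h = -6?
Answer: -5111475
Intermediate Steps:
M = 3 (M = -2 + (2 - 1*(-3)) = -2 + (2 + 3) = -2 + 5 = 3)
O(X) = -15 - 20*X + 5*X**2 (O(X) = 5*((X**2 - 4*X) - 3) = 5*(-3 + X**2 - 4*X) = -15 - 20*X + 5*X**2)
-85*O(h)*211 = -85*(-15 - 20*(-6) + 5*(-6)**2)*211 = -85*(-15 + 120 + 5*36)*211 = -85*(-15 + 120 + 180)*211 = -85*285*211 = -24225*211 = -5111475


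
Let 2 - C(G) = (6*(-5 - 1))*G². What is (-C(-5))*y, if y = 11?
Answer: -9922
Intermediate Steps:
C(G) = 2 + 36*G² (C(G) = 2 - 6*(-5 - 1)*G² = 2 - 6*(-6)*G² = 2 - (-36)*G² = 2 + 36*G²)
(-C(-5))*y = -(2 + 36*(-5)²)*11 = -(2 + 36*25)*11 = -(2 + 900)*11 = -1*902*11 = -902*11 = -9922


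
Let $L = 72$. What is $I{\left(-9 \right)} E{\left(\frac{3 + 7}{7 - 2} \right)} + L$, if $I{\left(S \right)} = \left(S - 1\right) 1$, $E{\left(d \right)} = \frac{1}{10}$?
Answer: $71$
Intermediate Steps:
$E{\left(d \right)} = \frac{1}{10}$
$I{\left(S \right)} = -1 + S$ ($I{\left(S \right)} = \left(-1 + S\right) 1 = -1 + S$)
$I{\left(-9 \right)} E{\left(\frac{3 + 7}{7 - 2} \right)} + L = \left(-1 - 9\right) \frac{1}{10} + 72 = \left(-10\right) \frac{1}{10} + 72 = -1 + 72 = 71$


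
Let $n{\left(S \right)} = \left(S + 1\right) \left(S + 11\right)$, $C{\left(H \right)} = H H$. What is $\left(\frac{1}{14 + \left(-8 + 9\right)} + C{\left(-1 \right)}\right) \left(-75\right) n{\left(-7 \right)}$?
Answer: $1920$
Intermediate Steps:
$C{\left(H \right)} = H^{2}$
$n{\left(S \right)} = \left(1 + S\right) \left(11 + S\right)$
$\left(\frac{1}{14 + \left(-8 + 9\right)} + C{\left(-1 \right)}\right) \left(-75\right) n{\left(-7 \right)} = \left(\frac{1}{14 + \left(-8 + 9\right)} + \left(-1\right)^{2}\right) \left(-75\right) \left(11 + \left(-7\right)^{2} + 12 \left(-7\right)\right) = \left(\frac{1}{14 + 1} + 1\right) \left(-75\right) \left(11 + 49 - 84\right) = \left(\frac{1}{15} + 1\right) \left(-75\right) \left(-24\right) = \frac{16}{15} \left(-75\right) \left(-24\right) = \left(-80\right) \left(-24\right) = 1920$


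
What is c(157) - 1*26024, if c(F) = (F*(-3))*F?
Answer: -99971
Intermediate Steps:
c(F) = -3*F² (c(F) = (-3*F)*F = -3*F²)
c(157) - 1*26024 = -3*157² - 1*26024 = -3*24649 - 26024 = -73947 - 26024 = -99971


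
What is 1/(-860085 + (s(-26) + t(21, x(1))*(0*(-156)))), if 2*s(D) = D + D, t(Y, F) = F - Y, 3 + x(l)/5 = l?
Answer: -1/860111 ≈ -1.1626e-6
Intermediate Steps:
x(l) = -15 + 5*l
s(D) = D (s(D) = (D + D)/2 = (2*D)/2 = D)
1/(-860085 + (s(-26) + t(21, x(1))*(0*(-156)))) = 1/(-860085 + (-26 + ((-15 + 5*1) - 1*21)*(0*(-156)))) = 1/(-860085 + (-26 + ((-15 + 5) - 21)*0)) = 1/(-860085 + (-26 + (-10 - 21)*0)) = 1/(-860085 + (-26 - 31*0)) = 1/(-860085 + (-26 + 0)) = 1/(-860085 - 26) = 1/(-860111) = -1/860111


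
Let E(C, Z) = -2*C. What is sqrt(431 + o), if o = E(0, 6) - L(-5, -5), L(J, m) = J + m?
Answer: 21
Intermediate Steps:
o = 10 (o = -2*0 - (-5 - 5) = 0 - 1*(-10) = 0 + 10 = 10)
sqrt(431 + o) = sqrt(431 + 10) = sqrt(441) = 21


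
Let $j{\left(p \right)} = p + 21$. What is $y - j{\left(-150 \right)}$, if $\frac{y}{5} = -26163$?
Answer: $-130686$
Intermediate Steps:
$j{\left(p \right)} = 21 + p$
$y = -130815$ ($y = 5 \left(-26163\right) = -130815$)
$y - j{\left(-150 \right)} = -130815 - \left(21 - 150\right) = -130815 - -129 = -130815 + 129 = -130686$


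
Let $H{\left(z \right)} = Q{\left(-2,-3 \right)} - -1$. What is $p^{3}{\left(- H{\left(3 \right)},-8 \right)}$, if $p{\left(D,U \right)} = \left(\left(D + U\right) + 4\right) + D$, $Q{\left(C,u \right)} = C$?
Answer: $-8$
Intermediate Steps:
$H{\left(z \right)} = -1$ ($H{\left(z \right)} = -2 - -1 = -2 + 1 = -1$)
$p{\left(D,U \right)} = 4 + U + 2 D$ ($p{\left(D,U \right)} = \left(4 + D + U\right) + D = 4 + U + 2 D$)
$p^{3}{\left(- H{\left(3 \right)},-8 \right)} = \left(4 - 8 + 2 \left(\left(-1\right) \left(-1\right)\right)\right)^{3} = \left(4 - 8 + 2 \cdot 1\right)^{3} = \left(4 - 8 + 2\right)^{3} = \left(-2\right)^{3} = -8$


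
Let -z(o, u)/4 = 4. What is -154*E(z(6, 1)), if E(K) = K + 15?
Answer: 154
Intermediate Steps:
z(o, u) = -16 (z(o, u) = -4*4 = -16)
E(K) = 15 + K
-154*E(z(6, 1)) = -154*(15 - 16) = -154*(-1) = 154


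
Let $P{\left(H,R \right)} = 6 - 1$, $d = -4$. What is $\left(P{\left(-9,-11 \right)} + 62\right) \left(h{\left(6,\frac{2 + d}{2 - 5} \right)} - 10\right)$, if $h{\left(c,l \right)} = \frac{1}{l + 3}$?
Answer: $- \frac{7169}{11} \approx -651.73$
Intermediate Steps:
$h{\left(c,l \right)} = \frac{1}{3 + l}$
$P{\left(H,R \right)} = 5$ ($P{\left(H,R \right)} = 6 - 1 = 5$)
$\left(P{\left(-9,-11 \right)} + 62\right) \left(h{\left(6,\frac{2 + d}{2 - 5} \right)} - 10\right) = \left(5 + 62\right) \left(\frac{1}{3 + \frac{2 - 4}{2 - 5}} - 10\right) = 67 \left(\frac{1}{3 - \frac{2}{-3}} - 10\right) = 67 \left(\frac{1}{3 - - \frac{2}{3}} - 10\right) = 67 \left(\frac{1}{3 + \frac{2}{3}} - 10\right) = 67 \left(\frac{1}{\frac{11}{3}} - 10\right) = 67 \left(\frac{3}{11} - 10\right) = 67 \left(- \frac{107}{11}\right) = - \frac{7169}{11}$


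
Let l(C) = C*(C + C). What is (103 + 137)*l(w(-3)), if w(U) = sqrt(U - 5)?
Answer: -3840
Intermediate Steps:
w(U) = sqrt(-5 + U)
l(C) = 2*C**2 (l(C) = C*(2*C) = 2*C**2)
(103 + 137)*l(w(-3)) = (103 + 137)*(2*(sqrt(-5 - 3))**2) = 240*(2*(sqrt(-8))**2) = 240*(2*(2*I*sqrt(2))**2) = 240*(2*(-8)) = 240*(-16) = -3840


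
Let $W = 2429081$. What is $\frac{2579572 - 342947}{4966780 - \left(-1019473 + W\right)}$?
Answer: $\frac{2236625}{3557172} \approx 0.62877$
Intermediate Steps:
$\frac{2579572 - 342947}{4966780 - \left(-1019473 + W\right)} = \frac{2579572 - 342947}{4966780 + \left(1019473 - 2429081\right)} = \frac{2236625}{4966780 + \left(1019473 - 2429081\right)} = \frac{2236625}{4966780 - 1409608} = \frac{2236625}{3557172}$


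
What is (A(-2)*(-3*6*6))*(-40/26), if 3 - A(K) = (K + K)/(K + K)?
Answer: 4320/13 ≈ 332.31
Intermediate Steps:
A(K) = 2 (A(K) = 3 - (K + K)/(K + K) = 3 - 2*K/(2*K) = 3 - 2*K*1/(2*K) = 3 - 1*1 = 3 - 1 = 2)
(A(-2)*(-3*6*6))*(-40/26) = (2*(-3*6*6))*(-40/26) = (2*(-18*6))*(-40*1/26) = (2*(-108))*(-20/13) = -216*(-20/13) = 4320/13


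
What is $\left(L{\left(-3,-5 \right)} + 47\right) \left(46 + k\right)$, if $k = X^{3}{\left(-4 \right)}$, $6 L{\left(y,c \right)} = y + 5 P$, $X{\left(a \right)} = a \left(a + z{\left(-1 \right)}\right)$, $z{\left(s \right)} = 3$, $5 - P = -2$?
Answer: $\frac{17270}{3} \approx 5756.7$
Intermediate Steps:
$P = 7$ ($P = 5 - -2 = 5 + 2 = 7$)
$X{\left(a \right)} = a \left(3 + a\right)$ ($X{\left(a \right)} = a \left(a + 3\right) = a \left(3 + a\right)$)
$L{\left(y,c \right)} = \frac{35}{6} + \frac{y}{6}$ ($L{\left(y,c \right)} = \frac{y + 5 \cdot 7}{6} = \frac{y + 35}{6} = \frac{35 + y}{6} = \frac{35}{6} + \frac{y}{6}$)
$k = 64$ ($k = \left(- 4 \left(3 - 4\right)\right)^{3} = \left(\left(-4\right) \left(-1\right)\right)^{3} = 4^{3} = 64$)
$\left(L{\left(-3,-5 \right)} + 47\right) \left(46 + k\right) = \left(\left(\frac{35}{6} + \frac{1}{6} \left(-3\right)\right) + 47\right) \left(46 + 64\right) = \left(\left(\frac{35}{6} - \frac{1}{2}\right) + 47\right) 110 = \left(\frac{16}{3} + 47\right) 110 = \frac{157}{3} \cdot 110 = \frac{17270}{3}$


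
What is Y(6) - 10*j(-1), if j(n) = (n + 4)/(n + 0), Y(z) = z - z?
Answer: 30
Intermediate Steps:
Y(z) = 0
j(n) = (4 + n)/n
Y(6) - 10*j(-1) = 0 - 10*(4 - 1)/(-1) = 0 - (-10)*3 = 0 - 10*(-3) = 0 + 30 = 30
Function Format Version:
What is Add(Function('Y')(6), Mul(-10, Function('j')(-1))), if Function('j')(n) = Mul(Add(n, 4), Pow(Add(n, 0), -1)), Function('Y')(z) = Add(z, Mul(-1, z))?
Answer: 30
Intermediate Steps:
Function('Y')(z) = 0
Function('j')(n) = Mul(Pow(n, -1), Add(4, n)) (Function('j')(n) = Mul(Add(4, n), Pow(n, -1)) = Mul(Pow(n, -1), Add(4, n)))
Add(Function('Y')(6), Mul(-10, Function('j')(-1))) = Add(0, Mul(-10, Mul(Pow(-1, -1), Add(4, -1)))) = Add(0, Mul(-10, Mul(-1, 3))) = Add(0, Mul(-10, -3)) = Add(0, 30) = 30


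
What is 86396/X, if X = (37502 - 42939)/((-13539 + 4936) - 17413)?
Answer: 2247678336/5437 ≈ 4.1340e+5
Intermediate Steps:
X = 5437/26016 (X = -5437/(-8603 - 17413) = -5437/(-26016) = -5437*(-1/26016) = 5437/26016 ≈ 0.20899)
86396/X = 86396/(5437/26016) = 86396*(26016/5437) = 2247678336/5437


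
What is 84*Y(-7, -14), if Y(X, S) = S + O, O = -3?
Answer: -1428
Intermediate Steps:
Y(X, S) = -3 + S (Y(X, S) = S - 3 = -3 + S)
84*Y(-7, -14) = 84*(-3 - 14) = 84*(-17) = -1428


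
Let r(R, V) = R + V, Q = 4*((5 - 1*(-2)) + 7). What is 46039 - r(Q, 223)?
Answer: 45760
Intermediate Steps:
Q = 56 (Q = 4*((5 + 2) + 7) = 4*(7 + 7) = 4*14 = 56)
46039 - r(Q, 223) = 46039 - (56 + 223) = 46039 - 1*279 = 46039 - 279 = 45760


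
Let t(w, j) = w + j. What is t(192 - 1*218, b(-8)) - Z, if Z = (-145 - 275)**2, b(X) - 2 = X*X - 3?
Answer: -176363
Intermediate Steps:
b(X) = -1 + X**2 (b(X) = 2 + (X*X - 3) = 2 + (X**2 - 3) = 2 + (-3 + X**2) = -1 + X**2)
t(w, j) = j + w
Z = 176400 (Z = (-420)**2 = 176400)
t(192 - 1*218, b(-8)) - Z = ((-1 + (-8)**2) + (192 - 1*218)) - 1*176400 = ((-1 + 64) + (192 - 218)) - 176400 = (63 - 26) - 176400 = 37 - 176400 = -176363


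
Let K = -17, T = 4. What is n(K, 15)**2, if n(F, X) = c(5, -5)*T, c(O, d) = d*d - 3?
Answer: 7744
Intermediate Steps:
c(O, d) = -3 + d**2 (c(O, d) = d**2 - 3 = -3 + d**2)
n(F, X) = 88 (n(F, X) = (-3 + (-5)**2)*4 = (-3 + 25)*4 = 22*4 = 88)
n(K, 15)**2 = 88**2 = 7744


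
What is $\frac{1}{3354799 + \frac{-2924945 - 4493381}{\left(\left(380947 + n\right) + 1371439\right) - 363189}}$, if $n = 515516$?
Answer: $\frac{1904713}{6389921849361} \approx 2.9808 \cdot 10^{-7}$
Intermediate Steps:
$\frac{1}{3354799 + \frac{-2924945 - 4493381}{\left(\left(380947 + n\right) + 1371439\right) - 363189}} = \frac{1}{3354799 + \frac{-2924945 - 4493381}{\left(\left(380947 + 515516\right) + 1371439\right) - 363189}} = \frac{1}{3354799 - \frac{7418326}{\left(896463 + 1371439\right) - 363189}} = \frac{1}{3354799 - \frac{7418326}{2267902 - 363189}} = \frac{1}{3354799 - \frac{7418326}{1904713}} = \frac{1}{\frac{6389921849361}{1904713}} = \frac{1904713}{6389921849361}$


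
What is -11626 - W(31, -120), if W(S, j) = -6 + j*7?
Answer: -10780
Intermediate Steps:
W(S, j) = -6 + 7*j
-11626 - W(31, -120) = -11626 - (-6 + 7*(-120)) = -11626 - (-6 - 840) = -11626 - 1*(-846) = -11626 + 846 = -10780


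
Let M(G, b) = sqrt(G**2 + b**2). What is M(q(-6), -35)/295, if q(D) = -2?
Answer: sqrt(1229)/295 ≈ 0.11884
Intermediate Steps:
M(q(-6), -35)/295 = sqrt((-2)**2 + (-35)**2)/295 = sqrt(4 + 1225)*(1/295) = sqrt(1229)*(1/295) = sqrt(1229)/295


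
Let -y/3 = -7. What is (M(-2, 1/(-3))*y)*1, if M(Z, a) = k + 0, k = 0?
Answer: 0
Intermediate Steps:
y = 21 (y = -3*(-7) = 21)
M(Z, a) = 0 (M(Z, a) = 0 + 0 = 0)
(M(-2, 1/(-3))*y)*1 = (0*21)*1 = 0*1 = 0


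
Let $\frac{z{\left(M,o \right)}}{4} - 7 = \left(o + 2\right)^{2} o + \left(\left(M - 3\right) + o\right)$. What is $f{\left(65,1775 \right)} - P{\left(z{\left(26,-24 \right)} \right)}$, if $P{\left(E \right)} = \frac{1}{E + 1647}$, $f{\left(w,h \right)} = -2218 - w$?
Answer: $- \frac{102262418}{44793} \approx -2283.0$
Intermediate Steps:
$z{\left(M,o \right)} = 16 + 4 M + 4 o + 4 o \left(2 + o\right)^{2}$ ($z{\left(M,o \right)} = 28 + 4 \left(\left(o + 2\right)^{2} o + \left(\left(M - 3\right) + o\right)\right) = 28 + 4 \left(\left(2 + o\right)^{2} o + \left(\left(-3 + M\right) + o\right)\right) = 28 + 4 \left(o \left(2 + o\right)^{2} + \left(-3 + M + o\right)\right) = 28 + 4 \left(-3 + M + o + o \left(2 + o\right)^{2}\right) = 28 + \left(-12 + 4 M + 4 o + 4 o \left(2 + o\right)^{2}\right) = 16 + 4 M + 4 o + 4 o \left(2 + o\right)^{2}$)
$P{\left(E \right)} = \frac{1}{1647 + E}$
$f{\left(65,1775 \right)} - P{\left(z{\left(26,-24 \right)} \right)} = \left(-2218 - 65\right) - \frac{1}{1647 + \left(16 + 4 \cdot 26 + 4 \left(-24\right) + 4 \left(-24\right) \left(2 - 24\right)^{2}\right)} = \left(-2218 - 65\right) - \frac{1}{1647 + \left(16 + 104 - 96 + 4 \left(-24\right) \left(-22\right)^{2}\right)} = -2283 - \frac{1}{1647 + \left(16 + 104 - 96 + 4 \left(-24\right) 484\right)} = -2283 - \frac{1}{1647 + \left(16 + 104 - 96 - 46464\right)} = -2283 - \frac{1}{1647 - 46440} = -2283 - \frac{1}{-44793} = -2283 - - \frac{1}{44793} = -2283 + \frac{1}{44793} = - \frac{102262418}{44793}$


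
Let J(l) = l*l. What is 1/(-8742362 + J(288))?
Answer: -1/8659418 ≈ -1.1548e-7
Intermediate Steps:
J(l) = l²
1/(-8742362 + J(288)) = 1/(-8742362 + 288²) = 1/(-8742362 + 82944) = 1/(-8659418) = -1/8659418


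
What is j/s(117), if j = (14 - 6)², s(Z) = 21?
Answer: 64/21 ≈ 3.0476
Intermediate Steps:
j = 64 (j = 8² = 64)
j/s(117) = 64/21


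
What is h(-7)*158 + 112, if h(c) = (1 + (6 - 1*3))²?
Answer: 2640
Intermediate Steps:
h(c) = 16 (h(c) = (1 + (6 - 3))² = (1 + 3)² = 4² = 16)
h(-7)*158 + 112 = 16*158 + 112 = 2528 + 112 = 2640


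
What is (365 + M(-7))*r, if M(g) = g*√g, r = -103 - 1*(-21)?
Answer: -29930 + 574*I*√7 ≈ -29930.0 + 1518.7*I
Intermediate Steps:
r = -82 (r = -103 + 21 = -82)
M(g) = g^(3/2)
(365 + M(-7))*r = (365 + (-7)^(3/2))*(-82) = (365 - 7*I*√7)*(-82) = -29930 + 574*I*√7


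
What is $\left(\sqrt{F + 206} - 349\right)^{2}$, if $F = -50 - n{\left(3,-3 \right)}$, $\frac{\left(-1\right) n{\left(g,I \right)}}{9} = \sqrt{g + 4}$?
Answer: $\left(349 - \sqrt{3} \sqrt{52 + 3 \sqrt{7}}\right)^{2} \approx 1.1262 \cdot 10^{5}$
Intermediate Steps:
$n{\left(g,I \right)} = - 9 \sqrt{4 + g}$ ($n{\left(g,I \right)} = - 9 \sqrt{g + 4} = - 9 \sqrt{4 + g}$)
$F = -50 + 9 \sqrt{7}$ ($F = -50 - - 9 \sqrt{4 + 3} = -50 - - 9 \sqrt{7} = -50 + 9 \sqrt{7} \approx -26.188$)
$\left(\sqrt{F + 206} - 349\right)^{2} = \left(\sqrt{\left(-50 + 9 \sqrt{7}\right) + 206} - 349\right)^{2} = \left(\sqrt{156 + 9 \sqrt{7}} - 349\right)^{2} = \left(-349 + \sqrt{156 + 9 \sqrt{7}}\right)^{2}$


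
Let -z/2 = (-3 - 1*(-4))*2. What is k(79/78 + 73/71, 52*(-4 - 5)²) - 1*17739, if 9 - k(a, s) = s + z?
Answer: -21938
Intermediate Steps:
z = -4 (z = -2*(-3 - 1*(-4))*2 = -2*(-3 + 4)*2 = -2*2 = -4)
k(a, s) = 13 - s (k(a, s) = 9 - (s - 4) = 9 - (-4 + s) = 9 + (4 - s) = 13 - s)
k(79/78 + 73/71, 52*(-4 - 5)²) - 1*17739 = (13 - 52*(-4 - 5)²) - 1*17739 = (13 - 52*(-9)²) - 17739 = (13 - 52*81) - 17739 = (13 - 1*4212) - 17739 = (13 - 4212) - 17739 = -4199 - 17739 = -21938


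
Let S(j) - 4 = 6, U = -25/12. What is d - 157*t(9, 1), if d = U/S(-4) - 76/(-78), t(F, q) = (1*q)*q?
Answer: -48745/312 ≈ -156.23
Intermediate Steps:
U = -25/12 (U = -25*1/12 = -25/12 ≈ -2.0833)
S(j) = 10 (S(j) = 4 + 6 = 10)
t(F, q) = q² (t(F, q) = q*q = q²)
d = 239/312 (d = -25/12/10 - 76/(-78) = -25/12*⅒ - 76*(-1/78) = -5/24 + 38/39 = 239/312 ≈ 0.76603)
d - 157*t(9, 1) = 239/312 - 157*1² = 239/312 - 157*1 = 239/312 - 157 = -48745/312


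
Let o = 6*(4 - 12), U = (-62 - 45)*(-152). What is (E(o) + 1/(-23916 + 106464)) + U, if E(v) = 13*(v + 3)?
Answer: 1294270093/82548 ≈ 15679.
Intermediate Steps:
U = 16264 (U = -107*(-152) = 16264)
o = -48 (o = 6*(-8) = -48)
E(v) = 39 + 13*v (E(v) = 13*(3 + v) = 39 + 13*v)
(E(o) + 1/(-23916 + 106464)) + U = ((39 + 13*(-48)) + 1/(-23916 + 106464)) + 16264 = ((39 - 624) + 1/82548) + 16264 = (-585 + 1/82548) + 16264 = -48290579/82548 + 16264 = 1294270093/82548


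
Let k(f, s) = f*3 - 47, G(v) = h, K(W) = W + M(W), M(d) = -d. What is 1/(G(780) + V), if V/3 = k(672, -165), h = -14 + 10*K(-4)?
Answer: 1/5893 ≈ 0.00016969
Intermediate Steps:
K(W) = 0 (K(W) = W - W = 0)
h = -14 (h = -14 + 10*0 = -14 + 0 = -14)
G(v) = -14
k(f, s) = -47 + 3*f (k(f, s) = 3*f - 47 = -47 + 3*f)
V = 5907 (V = 3*(-47 + 3*672) = 3*(-47 + 2016) = 3*1969 = 5907)
1/(G(780) + V) = 1/(-14 + 5907) = 1/5893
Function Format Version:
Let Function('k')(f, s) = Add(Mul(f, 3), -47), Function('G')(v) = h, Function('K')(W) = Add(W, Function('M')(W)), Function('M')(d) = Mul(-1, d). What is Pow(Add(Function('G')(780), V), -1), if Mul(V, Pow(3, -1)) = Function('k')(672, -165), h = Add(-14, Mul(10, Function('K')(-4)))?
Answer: Rational(1, 5893) ≈ 0.00016969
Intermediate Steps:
Function('K')(W) = 0 (Function('K')(W) = Add(W, Mul(-1, W)) = 0)
h = -14 (h = Add(-14, Mul(10, 0)) = Add(-14, 0) = -14)
Function('G')(v) = -14
Function('k')(f, s) = Add(-47, Mul(3, f)) (Function('k')(f, s) = Add(Mul(3, f), -47) = Add(-47, Mul(3, f)))
V = 5907 (V = Mul(3, Add(-47, Mul(3, 672))) = Mul(3, Add(-47, 2016)) = Mul(3, 1969) = 5907)
Pow(Add(Function('G')(780), V), -1) = Pow(Add(-14, 5907), -1) = Pow(5893, -1) = Rational(1, 5893)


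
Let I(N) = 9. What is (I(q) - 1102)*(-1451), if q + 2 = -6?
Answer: 1585943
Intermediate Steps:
q = -8 (q = -2 - 6 = -8)
(I(q) - 1102)*(-1451) = (9 - 1102)*(-1451) = -1093*(-1451) = 1585943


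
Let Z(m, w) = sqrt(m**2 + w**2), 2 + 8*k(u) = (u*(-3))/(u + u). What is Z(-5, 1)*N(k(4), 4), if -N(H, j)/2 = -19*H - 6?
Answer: -37*sqrt(26)/8 ≈ -23.583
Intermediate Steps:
k(u) = -7/16 (k(u) = -1/4 + ((u*(-3))/(u + u))/8 = -1/4 + ((-3*u)/((2*u)))/8 = -1/4 + ((-3*u)*(1/(2*u)))/8 = -1/4 + (1/8)*(-3/2) = -1/4 - 3/16 = -7/16)
N(H, j) = 12 + 38*H (N(H, j) = -2*(-19*H - 6) = -2*(-6 - 19*H) = 12 + 38*H)
Z(-5, 1)*N(k(4), 4) = sqrt((-5)**2 + 1**2)*(12 + 38*(-7/16)) = sqrt(25 + 1)*(12 - 133/8) = sqrt(26)*(-37/8) = -37*sqrt(26)/8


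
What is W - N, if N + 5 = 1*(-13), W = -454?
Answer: -436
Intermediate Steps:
N = -18 (N = -5 + 1*(-13) = -5 - 13 = -18)
W - N = -454 - 1*(-18) = -454 + 18 = -436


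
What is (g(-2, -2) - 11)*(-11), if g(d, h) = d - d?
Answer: 121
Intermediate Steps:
g(d, h) = 0
(g(-2, -2) - 11)*(-11) = (0 - 11)*(-11) = -11*(-11) = 121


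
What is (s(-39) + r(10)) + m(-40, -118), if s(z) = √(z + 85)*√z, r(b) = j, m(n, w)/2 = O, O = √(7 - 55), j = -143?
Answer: -143 + I*√1794 + 8*I*√3 ≈ -143.0 + 56.212*I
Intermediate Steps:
O = 4*I*√3 (O = √(-48) = 4*I*√3 ≈ 6.9282*I)
m(n, w) = 8*I*√3 (m(n, w) = 2*(4*I*√3) = 8*I*√3)
r(b) = -143
s(z) = √z*√(85 + z) (s(z) = √(85 + z)*√z = √z*√(85 + z))
(s(-39) + r(10)) + m(-40, -118) = (√(-39)*√(85 - 39) - 143) + 8*I*√3 = ((I*√39)*√46 - 143) + 8*I*√3 = (I*√1794 - 143) + 8*I*√3 = (-143 + I*√1794) + 8*I*√3 = -143 + I*√1794 + 8*I*√3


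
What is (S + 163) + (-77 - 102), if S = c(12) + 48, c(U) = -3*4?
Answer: 20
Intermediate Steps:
c(U) = -12
S = 36 (S = -12 + 48 = 36)
(S + 163) + (-77 - 102) = (36 + 163) + (-77 - 102) = 199 - 179 = 20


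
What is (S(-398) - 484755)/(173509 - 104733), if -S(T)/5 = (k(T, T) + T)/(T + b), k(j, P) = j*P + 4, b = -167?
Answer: -54619305/7771688 ≈ -7.0280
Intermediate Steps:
k(j, P) = 4 + P*j (k(j, P) = P*j + 4 = 4 + P*j)
S(T) = -5*(4 + T + T²)/(-167 + T) (S(T) = -5*((4 + T*T) + T)/(T - 167) = -5*((4 + T²) + T)/(-167 + T) = -5*(4 + T + T²)/(-167 + T))
(S(-398) - 484755)/(173509 - 104733) = (5*(-4 - 1*(-398) - 1*(-398)²)/(-167 - 398) - 484755)/(173509 - 104733) = (5*(-4 + 398 - 1*158404)/(-565) - 484755)/68776 = (5*(-1/565)*(-4 + 398 - 158404) - 484755)*(1/68776) = (5*(-1/565)*(-158010) - 484755)*(1/68776) = (158010/113 - 484755)*(1/68776) = -54619305/113*1/68776 = -54619305/7771688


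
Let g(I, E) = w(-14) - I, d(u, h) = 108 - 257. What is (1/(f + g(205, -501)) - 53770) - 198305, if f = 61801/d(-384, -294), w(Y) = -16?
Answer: -23879064899/94730 ≈ -2.5208e+5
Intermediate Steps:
d(u, h) = -149
g(I, E) = -16 - I
f = -61801/149 (f = 61801/(-149) = 61801*(-1/149) = -61801/149 ≈ -414.77)
(1/(f + g(205, -501)) - 53770) - 198305 = (1/(-61801/149 + (-16 - 1*205)) - 53770) - 198305 = (1/(-61801/149 + (-16 - 205)) - 53770) - 198305 = (1/(-61801/149 - 221) - 53770) - 198305 = (1/(-94730/149) - 53770) - 198305 = (-149/94730 - 53770) - 198305 = -5093632249/94730 - 198305 = -23879064899/94730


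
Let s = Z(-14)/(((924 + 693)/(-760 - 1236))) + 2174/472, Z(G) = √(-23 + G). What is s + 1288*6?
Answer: 1824895/236 - 1996*I*√37/1617 ≈ 7732.6 - 7.5085*I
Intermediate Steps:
s = 1087/236 - 1996*I*√37/1617 (s = √(-23 - 14)/(((924 + 693)/(-760 - 1236))) + 2174/472 = √(-37)/((1617/(-1996))) + 2174*(1/472) = (I*√37)/((1617*(-1/1996))) + 1087/236 = (I*√37)/(-1617/1996) + 1087/236 = (I*√37)*(-1996/1617) + 1087/236 = -1996*I*√37/1617 + 1087/236 = 1087/236 - 1996*I*√37/1617 ≈ 4.6059 - 7.5085*I)
s + 1288*6 = (1087/236 - 1996*I*√37/1617) + 1288*6 = (1087/236 - 1996*I*√37/1617) + 7728 = 1824895/236 - 1996*I*√37/1617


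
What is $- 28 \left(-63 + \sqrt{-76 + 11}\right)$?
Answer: $1764 - 28 i \sqrt{65} \approx 1764.0 - 225.74 i$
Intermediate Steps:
$- 28 \left(-63 + \sqrt{-76 + 11}\right) = - 28 \left(-63 + \sqrt{-65}\right) = - 28 \left(-63 + i \sqrt{65}\right) = 1764 - 28 i \sqrt{65}$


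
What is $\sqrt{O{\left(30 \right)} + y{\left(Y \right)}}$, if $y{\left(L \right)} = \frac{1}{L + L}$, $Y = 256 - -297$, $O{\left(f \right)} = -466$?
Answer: $\frac{i \sqrt{570026870}}{1106} \approx 21.587 i$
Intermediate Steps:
$Y = 553$ ($Y = 256 + 297 = 553$)
$y{\left(L \right)} = \frac{1}{2 L}$
$\sqrt{O{\left(30 \right)} + y{\left(Y \right)}} = \sqrt{-466 + \frac{1}{2 \cdot 553}} = \sqrt{-466 + \frac{1}{2} \cdot \frac{1}{553}} = \sqrt{-466 + \frac{1}{1106}} = \sqrt{- \frac{515395}{1106}} = \frac{i \sqrt{570026870}}{1106}$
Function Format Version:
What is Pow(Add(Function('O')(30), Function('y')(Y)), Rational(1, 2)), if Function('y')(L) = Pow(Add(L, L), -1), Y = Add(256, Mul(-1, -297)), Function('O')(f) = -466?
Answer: Mul(Rational(1, 1106), I, Pow(570026870, Rational(1, 2))) ≈ Mul(21.587, I)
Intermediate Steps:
Y = 553 (Y = Add(256, 297) = 553)
Function('y')(L) = Mul(Rational(1, 2), Pow(L, -1)) (Function('y')(L) = Pow(Mul(2, L), -1) = Mul(Rational(1, 2), Pow(L, -1)))
Pow(Add(Function('O')(30), Function('y')(Y)), Rational(1, 2)) = Pow(Add(-466, Mul(Rational(1, 2), Pow(553, -1))), Rational(1, 2)) = Pow(Add(-466, Mul(Rational(1, 2), Rational(1, 553))), Rational(1, 2)) = Pow(Add(-466, Rational(1, 1106)), Rational(1, 2)) = Pow(Rational(-515395, 1106), Rational(1, 2)) = Mul(Rational(1, 1106), I, Pow(570026870, Rational(1, 2)))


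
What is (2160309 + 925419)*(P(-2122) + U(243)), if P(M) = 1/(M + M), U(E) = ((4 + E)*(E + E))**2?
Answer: 47177993941132736280/1061 ≈ 4.4466e+16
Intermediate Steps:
U(E) = 4*E**2*(4 + E)**2 (U(E) = ((4 + E)*(2*E))**2 = (2*E*(4 + E))**2 = 4*E**2*(4 + E)**2)
P(M) = 1/(2*M)
(2160309 + 925419)*(P(-2122) + U(243)) = (2160309 + 925419)*((1/2)/(-2122) + 4*243**2*(4 + 243)**2) = 3085728*((1/2)*(-1/2122) + 4*59049*247**2) = 3085728*(-1/4244 + 4*59049*61009) = 3085728*(-1/4244 + 14410081764) = 3085728*(61156387006415/4244) = 47177993941132736280/1061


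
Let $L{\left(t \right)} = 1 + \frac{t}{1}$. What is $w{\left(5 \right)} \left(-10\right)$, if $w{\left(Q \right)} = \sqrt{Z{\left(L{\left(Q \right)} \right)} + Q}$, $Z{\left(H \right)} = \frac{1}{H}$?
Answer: $- \frac{5 \sqrt{186}}{3} \approx -22.73$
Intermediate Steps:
$L{\left(t \right)} = 1 + t$ ($L{\left(t \right)} = 1 + t 1 = 1 + t$)
$w{\left(Q \right)} = \sqrt{Q + \frac{1}{1 + Q}}$ ($w{\left(Q \right)} = \sqrt{\frac{1}{1 + Q} + Q} = \sqrt{Q + \frac{1}{1 + Q}}$)
$w{\left(5 \right)} \left(-10\right) = \sqrt{\frac{1 + 5 \left(1 + 5\right)}{1 + 5}} \left(-10\right) = \sqrt{\frac{1 + 5 \cdot 6}{6}} \left(-10\right) = \sqrt{\frac{1 + 30}{6}} \left(-10\right) = \sqrt{\frac{1}{6} \cdot 31} \left(-10\right) = \sqrt{\frac{31}{6}} \left(-10\right) = \frac{\sqrt{186}}{6} \left(-10\right) = - \frac{5 \sqrt{186}}{3}$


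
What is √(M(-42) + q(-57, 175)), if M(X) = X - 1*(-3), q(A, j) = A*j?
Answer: I*√10014 ≈ 100.07*I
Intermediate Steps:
M(X) = 3 + X (M(X) = X + 3 = 3 + X)
√(M(-42) + q(-57, 175)) = √((3 - 42) - 57*175) = √(-39 - 9975) = √(-10014) = I*√10014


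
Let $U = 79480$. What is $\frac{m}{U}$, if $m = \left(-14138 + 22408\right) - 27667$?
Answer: $- \frac{19397}{79480} \approx -0.24405$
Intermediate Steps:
$m = -19397$ ($m = 8270 - 27667 = -19397$)
$\frac{m}{U} = - \frac{19397}{79480}$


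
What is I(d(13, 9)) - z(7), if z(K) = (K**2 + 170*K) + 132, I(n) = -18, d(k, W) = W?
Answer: -1389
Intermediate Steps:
z(K) = 132 + K**2 + 170*K
I(d(13, 9)) - z(7) = -18 - (132 + 7**2 + 170*7) = -18 - (132 + 49 + 1190) = -18 - 1*1371 = -18 - 1371 = -1389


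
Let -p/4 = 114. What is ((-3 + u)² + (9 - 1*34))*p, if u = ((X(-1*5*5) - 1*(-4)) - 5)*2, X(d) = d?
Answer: -1368000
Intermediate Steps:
p = -456 (p = -4*114 = -456)
u = -52 (u = ((-1*5*5 - 1*(-4)) - 5)*2 = ((-5*5 + 4) - 5)*2 = ((-25 + 4) - 5)*2 = (-21 - 5)*2 = -26*2 = -52)
((-3 + u)² + (9 - 1*34))*p = ((-3 - 52)² + (9 - 1*34))*(-456) = ((-55)² + (9 - 34))*(-456) = (3025 - 25)*(-456) = 3000*(-456) = -1368000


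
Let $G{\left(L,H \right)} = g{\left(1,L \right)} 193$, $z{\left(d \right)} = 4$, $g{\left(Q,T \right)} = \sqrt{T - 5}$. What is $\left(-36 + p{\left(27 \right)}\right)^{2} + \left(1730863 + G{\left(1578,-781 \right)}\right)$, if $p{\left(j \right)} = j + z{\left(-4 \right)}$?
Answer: $1730888 + 2123 \sqrt{13} \approx 1.7385 \cdot 10^{6}$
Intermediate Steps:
$g{\left(Q,T \right)} = \sqrt{-5 + T}$
$G{\left(L,H \right)} = 193 \sqrt{-5 + L}$ ($G{\left(L,H \right)} = \sqrt{-5 + L} 193 = 193 \sqrt{-5 + L}$)
$p{\left(j \right)} = 4 + j$ ($p{\left(j \right)} = j + 4 = 4 + j$)
$\left(-36 + p{\left(27 \right)}\right)^{2} + \left(1730863 + G{\left(1578,-781 \right)}\right) = \left(-36 + \left(4 + 27\right)\right)^{2} + \left(1730863 + 193 \sqrt{-5 + 1578}\right) = \left(-36 + 31\right)^{2} + \left(1730863 + 193 \sqrt{1573}\right) = \left(-5\right)^{2} + \left(1730863 + 193 \cdot 11 \sqrt{13}\right) = 25 + \left(1730863 + 2123 \sqrt{13}\right) = 1730888 + 2123 \sqrt{13}$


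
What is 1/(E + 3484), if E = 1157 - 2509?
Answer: 1/2132 ≈ 0.00046904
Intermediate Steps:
E = -1352
1/(E + 3484) = 1/(-1352 + 3484) = 1/2132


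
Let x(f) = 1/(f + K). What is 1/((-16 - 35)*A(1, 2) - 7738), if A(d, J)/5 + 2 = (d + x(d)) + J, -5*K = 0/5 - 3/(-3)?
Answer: -4/33247 ≈ -0.00012031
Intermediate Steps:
K = -⅕ (K = -(0/5 - 3/(-3))/5 = -(0*(⅕) - 3*(-⅓))/5 = -(0 + 1)/5 = -⅕*1 = -⅕ ≈ -0.20000)
x(f) = 1/(-⅕ + f) (x(f) = 1/(f - ⅕) = 1/(-⅕ + f))
A(d, J) = -10 + 5*J + 5*d + 25/(-1 + 5*d) (A(d, J) = -10 + 5*((d + 5/(-1 + 5*d)) + J) = -10 + 5*(J + d + 5/(-1 + 5*d)) = -10 + (5*J + 5*d + 25/(-1 + 5*d)) = -10 + 5*J + 5*d + 25/(-1 + 5*d))
1/((-16 - 35)*A(1, 2) - 7738) = 1/((-16 - 35)*(5*(5 + (-1 + 5*1)*(-2 + 2 + 1))/(-1 + 5*1)) - 7738) = 1/(-255*(5 + (-1 + 5)*1)/(-1 + 5) - 7738) = 1/(-255*(5 + 4*1)/4 - 7738) = 1/(-255*(5 + 4)/4 - 7738) = 1/(-255*9/4 - 7738) = 1/(-51*45/4 - 7738) = 1/(-2295/4 - 7738) = 1/(-33247/4) = -4/33247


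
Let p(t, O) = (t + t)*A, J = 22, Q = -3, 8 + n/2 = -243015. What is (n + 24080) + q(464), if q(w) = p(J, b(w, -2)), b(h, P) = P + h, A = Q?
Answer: -462098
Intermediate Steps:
n = -486046 (n = -16 + 2*(-243015) = -16 - 486030 = -486046)
A = -3
p(t, O) = -6*t (p(t, O) = (t + t)*(-3) = (2*t)*(-3) = -6*t)
q(w) = -132 (q(w) = -6*22 = -132)
(n + 24080) + q(464) = (-486046 + 24080) - 132 = -461966 - 132 = -462098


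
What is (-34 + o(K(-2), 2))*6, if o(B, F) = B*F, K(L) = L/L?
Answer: -192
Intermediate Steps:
K(L) = 1
(-34 + o(K(-2), 2))*6 = (-34 + 1*2)*6 = (-34 + 2)*6 = -32*6 = -192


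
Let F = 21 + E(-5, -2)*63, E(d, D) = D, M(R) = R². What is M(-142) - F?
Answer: 20269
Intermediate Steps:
F = -105 (F = 21 - 2*63 = 21 - 126 = -105)
M(-142) - F = (-142)² - 1*(-105) = 20164 + 105 = 20269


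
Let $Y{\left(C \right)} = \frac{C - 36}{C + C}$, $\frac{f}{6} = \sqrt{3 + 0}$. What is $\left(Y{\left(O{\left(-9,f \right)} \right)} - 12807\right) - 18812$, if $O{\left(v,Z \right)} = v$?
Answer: $- \frac{63233}{2} \approx -31617.0$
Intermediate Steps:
$f = 6 \sqrt{3}$ ($f = 6 \sqrt{3 + 0} = 6 \sqrt{3} \approx 10.392$)
$Y{\left(C \right)} = \frac{-36 + C}{2 C}$
$\left(Y{\left(O{\left(-9,f \right)} \right)} - 12807\right) - 18812 = \left(\frac{-36 - 9}{2 \left(-9\right)} - 12807\right) - 18812 = \left(\frac{1}{2} \left(- \frac{1}{9}\right) \left(-45\right) - 12807\right) - 18812 = \left(\frac{5}{2} - 12807\right) - 18812 = - \frac{25609}{2} - 18812 = - \frac{63233}{2}$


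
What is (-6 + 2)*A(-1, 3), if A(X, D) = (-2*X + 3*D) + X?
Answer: -40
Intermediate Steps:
A(X, D) = -X + 3*D
(-6 + 2)*A(-1, 3) = (-6 + 2)*(-1*(-1) + 3*3) = -4*(1 + 9) = -4*10 = -40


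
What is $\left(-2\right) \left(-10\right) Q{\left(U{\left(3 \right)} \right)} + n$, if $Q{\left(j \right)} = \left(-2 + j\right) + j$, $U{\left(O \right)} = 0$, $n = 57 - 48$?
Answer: $-31$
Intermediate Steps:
$n = 9$ ($n = 57 - 48 = 9$)
$Q{\left(j \right)} = -2 + 2 j$
$\left(-2\right) \left(-10\right) Q{\left(U{\left(3 \right)} \right)} + n = \left(-2\right) \left(-10\right) \left(-2 + 2 \cdot 0\right) + 9 = 20 \left(-2 + 0\right) + 9 = 20 \left(-2\right) + 9 = -40 + 9 = -31$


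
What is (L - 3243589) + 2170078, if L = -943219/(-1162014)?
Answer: -1247433867935/1162014 ≈ -1.0735e+6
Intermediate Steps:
L = 943219/1162014 (L = -943219*(-1/1162014) = 943219/1162014 ≈ 0.81171)
(L - 3243589) + 2170078 = (943219/1162014 - 3243589) + 2170078 = -3769094885027/1162014 + 2170078 = -1247433867935/1162014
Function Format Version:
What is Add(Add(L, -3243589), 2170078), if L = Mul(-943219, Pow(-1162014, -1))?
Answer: Rational(-1247433867935, 1162014) ≈ -1.0735e+6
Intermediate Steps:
L = Rational(943219, 1162014) (L = Mul(-943219, Rational(-1, 1162014)) = Rational(943219, 1162014) ≈ 0.81171)
Add(Add(L, -3243589), 2170078) = Add(Add(Rational(943219, 1162014), -3243589), 2170078) = Add(Rational(-3769094885027, 1162014), 2170078) = Rational(-1247433867935, 1162014)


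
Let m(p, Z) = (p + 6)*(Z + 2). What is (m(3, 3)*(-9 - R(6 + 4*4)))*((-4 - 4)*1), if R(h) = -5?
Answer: 1440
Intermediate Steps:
m(p, Z) = (2 + Z)*(6 + p) (m(p, Z) = (6 + p)*(2 + Z) = (2 + Z)*(6 + p))
(m(3, 3)*(-9 - R(6 + 4*4)))*((-4 - 4)*1) = ((12 + 2*3 + 6*3 + 3*3)*(-9 - 1*(-5)))*((-4 - 4)*1) = ((12 + 6 + 18 + 9)*(-9 + 5))*(-8*1) = (45*(-4))*(-8) = -180*(-8) = 1440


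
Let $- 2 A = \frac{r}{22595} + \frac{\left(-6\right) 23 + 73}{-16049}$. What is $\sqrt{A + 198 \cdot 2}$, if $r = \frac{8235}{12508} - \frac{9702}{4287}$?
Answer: $\frac{\sqrt{16636189249249762136670471077712490}}{6481573109823460} \approx 19.9$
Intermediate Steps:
$r = - \frac{28683057}{17873932}$ ($r = 8235 \cdot \frac{1}{12508} - \frac{3234}{1429} = \frac{8235}{12508} - \frac{3234}{1429} = - \frac{28683057}{17873932} \approx -1.6047$)
$A = - \frac{25790662698307}{12963146219646920}$ ($A = - \frac{- \frac{28683057}{17873932 \cdot 22595} + \frac{\left(-6\right) 23 + 73}{-16049}}{2} = - \frac{\left(- \frac{28683057}{17873932}\right) \frac{1}{22595} + \left(-138 + 73\right) \left(- \frac{1}{16049}\right)}{2} = - \frac{- \frac{28683057}{403861493540} - - \frac{65}{16049}}{2} = - \frac{- \frac{28683057}{403861493540} + \frac{65}{16049}}{2} = \left(- \frac{1}{2}\right) \frac{25790662698307}{6481573109823460} = - \frac{25790662698307}{12963146219646920} \approx -0.0019895$)
$\sqrt{A + 198 \cdot 2} = \sqrt{- \frac{25790662698307}{12963146219646920} + 198 \cdot 2} = \sqrt{- \frac{25790662698307}{12963146219646920} + 396} = \sqrt{\frac{5133380112317482013}{12963146219646920}} = \frac{\sqrt{16636189249249762136670471077712490}}{6481573109823460}$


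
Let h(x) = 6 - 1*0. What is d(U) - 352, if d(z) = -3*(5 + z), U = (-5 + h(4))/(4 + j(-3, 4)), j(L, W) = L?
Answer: -370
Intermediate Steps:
h(x) = 6 (h(x) = 6 + 0 = 6)
U = 1 (U = (-5 + 6)/(4 - 3) = 1/1 = 1*1 = 1)
d(z) = -15 - 3*z
d(U) - 352 = (-15 - 3*1) - 352 = (-15 - 3) - 352 = -18 - 352 = -370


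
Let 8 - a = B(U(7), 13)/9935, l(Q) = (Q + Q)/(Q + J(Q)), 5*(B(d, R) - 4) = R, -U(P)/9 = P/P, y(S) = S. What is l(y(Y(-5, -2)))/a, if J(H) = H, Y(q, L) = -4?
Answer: 49675/397367 ≈ 0.12501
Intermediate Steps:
U(P) = -9 (U(P) = -9*P/P = -9*1 = -9)
B(d, R) = 4 + R/5
l(Q) = 1 (l(Q) = (Q + Q)/(Q + Q) = (2*Q)/((2*Q)) = (2*Q)*(1/(2*Q)) = 1)
a = 397367/49675 (a = 8 - (4 + (⅕)*13)/9935 = 8 - (4 + 13/5)/9935 = 8 - 33/(5*9935) = 8 - 1*33/49675 = 8 - 33/49675 = 397367/49675 ≈ 7.9993)
l(y(Y(-5, -2)))/a = 1/(397367/49675) = 1*(49675/397367) = 49675/397367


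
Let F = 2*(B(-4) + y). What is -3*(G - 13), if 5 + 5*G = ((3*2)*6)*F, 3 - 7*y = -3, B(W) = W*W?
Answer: -24018/35 ≈ -686.23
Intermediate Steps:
B(W) = W²
y = 6/7 (y = 3/7 - ⅐*(-3) = 3/7 + 3/7 = 6/7 ≈ 0.85714)
F = 236/7 (F = 2*((-4)² + 6/7) = 2*(16 + 6/7) = 2*(118/7) = 236/7 ≈ 33.714)
G = 8461/35 (G = -1 + (((3*2)*6)*(236/7))/5 = -1 + ((6*6)*(236/7))/5 = -1 + (36*(236/7))/5 = -1 + (⅕)*(8496/7) = -1 + 8496/35 = 8461/35 ≈ 241.74)
-3*(G - 13) = -3*(8461/35 - 13) = -3*8006/35 = -24018/35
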